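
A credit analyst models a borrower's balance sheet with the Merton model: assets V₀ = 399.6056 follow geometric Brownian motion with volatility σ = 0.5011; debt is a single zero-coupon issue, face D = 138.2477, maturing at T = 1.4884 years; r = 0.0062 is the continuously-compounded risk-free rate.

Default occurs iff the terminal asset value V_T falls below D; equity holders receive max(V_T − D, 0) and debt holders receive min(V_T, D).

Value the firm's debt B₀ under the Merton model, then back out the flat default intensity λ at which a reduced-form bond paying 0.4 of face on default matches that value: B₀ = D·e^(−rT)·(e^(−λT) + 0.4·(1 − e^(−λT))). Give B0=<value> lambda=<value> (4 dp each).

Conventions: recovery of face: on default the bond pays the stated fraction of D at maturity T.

Work the structural quantities from V₀ = 399.6056 against face 138.2477:
d₁ = [ln(V₀/D) + (r + σ²/2)T] / (σ√T)
   = [ln(399.6056/138.2477) + (0.0062 + 0.5·0.5011²)·1.4884] / (0.5011·√1.4884)
   = [1.061431 + 0.196098] / 0.611342 = 2.056997
d₂ = d₁ − σ√T = 2.056997 − 0.611342 = 1.445655
N(d₁) = 0.980157,  N(d₂) = 0.925863,  e^(−rT) = 0.990814
E₀ = V₀·N(d₁) − D·e^(−rT)·N(d₂)
   = 399.6056·0.980157 − 138.2477·0.990814·0.925863 = 264.853439
B₀ = V₀ − E₀ = 399.6056 − 264.853439 = 134.752161
e^(−λT) = (B₀·e^(rT)/D − 0.4)/(1 − 0.4) = (134.7522·1.009271/138.2477 − 0.4)/0.6 = 0.97292010
λ = −ln(0.97292010)/1.4884 = 0.018445

B0=134.7522 lambda=0.0184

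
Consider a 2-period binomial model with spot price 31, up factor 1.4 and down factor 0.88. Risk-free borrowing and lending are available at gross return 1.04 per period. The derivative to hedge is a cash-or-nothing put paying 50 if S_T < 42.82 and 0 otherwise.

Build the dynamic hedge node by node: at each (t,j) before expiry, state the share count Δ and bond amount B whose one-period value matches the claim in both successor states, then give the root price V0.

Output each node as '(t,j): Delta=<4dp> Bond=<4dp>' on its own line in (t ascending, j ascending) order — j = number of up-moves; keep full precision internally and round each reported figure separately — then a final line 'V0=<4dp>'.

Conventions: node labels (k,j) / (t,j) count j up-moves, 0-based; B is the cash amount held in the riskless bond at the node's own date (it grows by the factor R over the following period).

Under the risk-neutral measure, an up-move has probability p* = (R−d)/(u−d) = 0.3077 and values discount at R = 1.04.
Expiry values: V(2,0)=50.0000, V(2,1)=50.0000, V(2,2)=0.0000
  t=1,j=0: stock 27.2800 → up 38.1920 (V=50.0000), down 24.0064 (V=50.0000). Price 48.0769; hedge Δ=0.0000, bond B=48.0769.
  t=1,j=1: stock 43.4000 → up 60.7600 (V=0.0000), down 38.1920 (V=50.0000). Price 33.2840; hedge Δ=-2.2155, bond B=129.4379.
  t=0,j=0: stock 31.0000 → up 43.4000 (V=33.2840), down 27.2800 (V=48.0769). Price 41.8512; hedge Δ=-0.9177, bond B=70.2991.
As a check, the time-0 holding Δ(0,0)·S0 + B(0,0) comes to 41.8512 — exactly V0.

(0,0): Delta=-0.9177 Bond=70.2991
(1,0): Delta=0.0000 Bond=48.0769
(1,1): Delta=-2.2155 Bond=129.4379
V0=41.8512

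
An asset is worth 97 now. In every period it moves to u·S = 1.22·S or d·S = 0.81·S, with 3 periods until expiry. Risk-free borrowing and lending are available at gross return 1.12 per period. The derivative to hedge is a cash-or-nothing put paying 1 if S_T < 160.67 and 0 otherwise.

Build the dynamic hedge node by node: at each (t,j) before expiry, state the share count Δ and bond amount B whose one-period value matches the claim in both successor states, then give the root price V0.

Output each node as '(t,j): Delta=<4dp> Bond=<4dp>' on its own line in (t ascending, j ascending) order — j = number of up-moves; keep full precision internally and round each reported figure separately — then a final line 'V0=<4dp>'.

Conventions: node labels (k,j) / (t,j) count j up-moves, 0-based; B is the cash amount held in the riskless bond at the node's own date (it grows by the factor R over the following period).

(0,0): Delta=-0.0115 Bond=1.5157
(1,0): Delta=0.0000 Bond=0.7972
(1,1): Delta=-0.0139 Bond=1.9880
(2,0): Delta=0.0000 Bond=0.8929
(2,1): Delta=0.0000 Bond=0.8929
(2,2): Delta=-0.0169 Bond=2.6568
V0=0.4041

Arbitrage-free pricing uses the up-move probability p* = (R−d)/(u−d) = 0.7561, discounting each step at R = 1.12.
Expiry values: V(3,0)=1.0000, V(3,1)=1.0000, V(3,2)=1.0000, V(3,3)=0.0000
Node (2,0) S=63.6417: V=(p*·1.0000+(1−p*)·1.0000)/1.12=0.8929; Δ=(1.0000−1.0000)/(77.6429−51.5498)=0.0000; B=V−Δ·S=0.8929
Node (2,1) S=95.8554: V=(p*·1.0000+(1−p*)·1.0000)/1.12=0.8929; Δ=(1.0000−1.0000)/(116.9436−77.6429)=0.0000; B=V−Δ·S=0.8929
Node (2,2) S=144.3748: V=(p*·0.0000+(1−p*)·1.0000)/1.12=0.2178; Δ=(0.0000−1.0000)/(176.1373−116.9436)=-0.0169; B=V−Δ·S=2.6568
Node (1,0) S=78.5700: V=(p*·0.8929+(1−p*)·0.8929)/1.12=0.7972; Δ=(0.8929−0.8929)/(95.8554−63.6417)=0.0000; B=V−Δ·S=0.7972
Node (1,1) S=118.3400: V=(p*·0.2178+(1−p*)·0.8929)/1.12=0.3415; Δ=(0.2178−0.8929)/(144.3748−95.8554)=-0.0139; B=V−Δ·S=1.9880
Node (0,0) S=97.0000: V=(p*·0.3415+(1−p*)·0.7972)/1.12=0.4041; Δ=(0.3415−0.7972)/(118.3400−78.5700)=-0.0115; B=V−Δ·S=1.5157
Sanity check at the root: Δ(0,0)·S0 + B(0,0) reproduces V0 = 0.4041.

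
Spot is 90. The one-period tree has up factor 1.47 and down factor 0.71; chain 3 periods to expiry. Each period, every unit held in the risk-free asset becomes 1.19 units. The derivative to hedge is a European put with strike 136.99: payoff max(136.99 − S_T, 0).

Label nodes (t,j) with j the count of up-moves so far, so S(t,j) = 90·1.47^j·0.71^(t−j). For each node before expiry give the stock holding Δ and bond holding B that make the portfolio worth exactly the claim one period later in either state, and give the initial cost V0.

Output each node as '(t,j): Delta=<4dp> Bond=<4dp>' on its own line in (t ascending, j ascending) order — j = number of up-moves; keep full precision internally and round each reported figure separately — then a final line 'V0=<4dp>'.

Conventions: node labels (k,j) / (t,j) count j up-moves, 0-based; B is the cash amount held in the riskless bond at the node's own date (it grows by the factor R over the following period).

Risk-neutral probability p* = (R−d)/(u−d) = (1.19−0.71)/(1.47−0.71) = 0.6316.
Terminal payoffs: V(3,0)=104.7780, V(3,1)=70.2976, V(3,2)=0.0000, V(3,3)=0.0000
  t=2,j=0: stock 45.3690 → up 66.6924 (V=70.2976), down 32.2120 (V=104.7780). Price 69.7486; hedge Δ=-1.0000, bond B=115.1176.
  t=2,j=1: stock 93.9330 → up 138.0815 (V=0.0000), down 66.6924 (V=70.2976). Price 21.7640; hedge Δ=-0.9847, bond B=114.2608.
  t=2,j=2: stock 194.4810 → up 285.8871 (V=0.0000), down 138.0815 (V=0.0000). Price 0.0000; hedge Δ=0.0000, bond B=0.0000.
  t=1,j=0: stock 63.9000 → up 93.9330 (V=21.7640), down 45.3690 (V=69.7486). Price 33.1450; hedge Δ=-0.9881, bond B=96.2827.
  t=1,j=1: stock 132.3000 → up 194.4810 (V=0.0000), down 93.9330 (V=21.7640). Price 6.7381; hedge Δ=-0.2165, bond B=35.3748.
  t=0,j=0: stock 90.0000 → up 132.3000 (V=6.7381), down 63.9000 (V=33.1450). Price 13.8378; hedge Δ=-0.3861, bond B=48.5837.
Check: Δ(0,0)·S0 + B(0,0) = 13.8378 = V0.

(0,0): Delta=-0.3861 Bond=48.5837
(1,0): Delta=-0.9881 Bond=96.2827
(1,1): Delta=-0.2165 Bond=35.3748
(2,0): Delta=-1.0000 Bond=115.1176
(2,1): Delta=-0.9847 Bond=114.2608
(2,2): Delta=0.0000 Bond=0.0000
V0=13.8378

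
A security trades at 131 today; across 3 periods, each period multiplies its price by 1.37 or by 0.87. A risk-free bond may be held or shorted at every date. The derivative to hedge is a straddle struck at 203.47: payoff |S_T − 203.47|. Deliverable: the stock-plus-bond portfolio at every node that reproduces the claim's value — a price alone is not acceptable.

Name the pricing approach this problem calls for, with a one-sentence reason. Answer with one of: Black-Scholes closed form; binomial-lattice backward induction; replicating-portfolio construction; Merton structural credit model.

framework: replicating-portfolio construction

Key observation: the deliverable is the dynamic trading strategy on the 3-step tree (spot 131, moves 1.37 and 0.87), so the valuation must go through the node-by-node replicating-portfolio solve.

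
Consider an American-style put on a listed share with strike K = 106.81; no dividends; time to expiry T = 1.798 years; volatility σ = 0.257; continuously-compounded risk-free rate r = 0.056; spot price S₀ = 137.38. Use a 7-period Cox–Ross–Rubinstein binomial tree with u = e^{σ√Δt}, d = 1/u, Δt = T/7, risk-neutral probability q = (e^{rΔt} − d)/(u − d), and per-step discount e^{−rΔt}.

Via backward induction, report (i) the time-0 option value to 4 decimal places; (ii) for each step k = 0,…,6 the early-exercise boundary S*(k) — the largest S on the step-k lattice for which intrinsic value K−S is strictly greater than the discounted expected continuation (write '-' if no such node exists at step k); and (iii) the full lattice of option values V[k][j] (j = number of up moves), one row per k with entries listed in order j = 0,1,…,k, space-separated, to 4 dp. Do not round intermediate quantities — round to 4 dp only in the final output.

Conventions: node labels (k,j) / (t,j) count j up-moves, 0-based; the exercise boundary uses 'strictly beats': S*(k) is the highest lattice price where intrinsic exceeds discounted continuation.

Δt=0.25686  u=1.13911  d=0.87788  q=0.52294  discount=0.98572
step 7 (expiry): payoffs max(K−S,0) = 51.6081 35.1811 13.8658 0.0000 0.0000 0.0000 0.0000 0.0000
step 6: (k=6,j=0): S=62.8813, K−S=43.9287, hold=42.4034 ⇒ V=43.9287 exercise | (k=6,j=1): S=81.5935, K−S=25.2165, hold=23.6912 ⇒ V=25.2165 exercise | (k=6,j=2): S=105.8740, K−S=0.9360, hold=6.5203 ⇒ V=6.5203 continue | (k=6,j=3): S=137.3800, K−S=0.0000, hold=0.0000 ⇒ V=0.0000 continue | (k=6,j=4): S=178.2615, K−S=0.0000, hold=0.0000 ⇒ V=0.0000 continue | (k=6,j=5): S=231.3085, K−S=0.0000, hold=0.0000 ⇒ V=0.0000 continue | (k=6,j=6): S=300.1412, K−S=0.0000, hold=0.0000 ⇒ V=0.0000 continue  boundary S*=81.5935
step 5: (k=5,j=0): S=71.6289, K−S=35.1811, hold=33.6557 ⇒ V=35.1811 exercise | (k=5,j=1): S=92.9442, K−S=13.8658, hold=15.2190 ⇒ V=15.2190 continue | (k=5,j=2): S=120.6026, K−S=0.0000, hold=3.0661 ⇒ V=3.0661 continue | (k=5,j=3): S=156.4914, K−S=0.0000, hold=0.0000 ⇒ V=0.0000 continue | (k=5,j=4): S=203.0601, K−S=0.0000, hold=0.0000 ⇒ V=0.0000 continue | (k=5,j=5): S=263.4866, K−S=0.0000, hold=0.0000 ⇒ V=0.0000 continue  boundary S*=71.6289
step 4: (k=4,j=0): S=81.5935, K−S=25.2165, hold=24.3887 ⇒ V=25.2165 exercise | (k=4,j=1): S=105.8740, K−S=0.9360, hold=8.7372 ⇒ V=8.7372 continue | (k=4,j=2): S=137.3800, K−S=0.0000, hold=1.4418 ⇒ V=1.4418 continue | (k=4,j=3): S=178.2615, K−S=0.0000, hold=0.0000 ⇒ V=0.0000 continue | (k=4,j=4): S=231.3085, K−S=0.0000, hold=0.0000 ⇒ V=0.0000 continue  boundary S*=81.5935
step 3: (k=3,j=0): S=92.9442, K−S=13.8658, hold=16.3617 ⇒ V=16.3617 continue | (k=3,j=1): S=120.6026, K−S=0.0000, hold=4.8518 ⇒ V=4.8518 continue | (k=3,j=2): S=156.4914, K−S=0.0000, hold=0.6780 ⇒ V=0.6780 continue | (k=3,j=3): S=203.0601, K−S=0.0000, hold=0.0000 ⇒ V=0.0000 continue  boundary S*=-
step 2: (k=2,j=0): S=105.8740, K−S=0.9360, hold=10.1950 ⇒ V=10.1950 continue | (k=2,j=1): S=137.3800, K−S=0.0000, hold=2.6311 ⇒ V=2.6311 continue | (k=2,j=2): S=178.2615, K−S=0.0000, hold=0.3188 ⇒ V=0.3188 continue  boundary S*=-
step 1: (k=1,j=0): S=120.6026, K−S=0.0000, hold=6.1504 ⇒ V=6.1504 continue | (k=1,j=1): S=156.4914, K−S=0.0000, hold=1.4016 ⇒ V=1.4016 continue  boundary S*=-
step 0: (k=0,j=0): S=137.3800, K−S=0.0000, hold=3.6147 ⇒ V=3.6147 continue  boundary S*=-

price = 3.6147
boundary = - - - - 81.5935 71.6289 81.5935
tree:
3.6147
6.1504 1.4016
10.1950 2.6311 0.3188
16.3617 4.8518 0.6780 0.0000
25.2165 8.7372 1.4418 0.0000 0.0000
35.1811 15.2190 3.0661 0.0000 0.0000 0.0000
43.9287 25.2165 6.5203 0.0000 0.0000 0.0000 0.0000
51.6081 35.1811 13.8658 0.0000 0.0000 0.0000 0.0000 0.0000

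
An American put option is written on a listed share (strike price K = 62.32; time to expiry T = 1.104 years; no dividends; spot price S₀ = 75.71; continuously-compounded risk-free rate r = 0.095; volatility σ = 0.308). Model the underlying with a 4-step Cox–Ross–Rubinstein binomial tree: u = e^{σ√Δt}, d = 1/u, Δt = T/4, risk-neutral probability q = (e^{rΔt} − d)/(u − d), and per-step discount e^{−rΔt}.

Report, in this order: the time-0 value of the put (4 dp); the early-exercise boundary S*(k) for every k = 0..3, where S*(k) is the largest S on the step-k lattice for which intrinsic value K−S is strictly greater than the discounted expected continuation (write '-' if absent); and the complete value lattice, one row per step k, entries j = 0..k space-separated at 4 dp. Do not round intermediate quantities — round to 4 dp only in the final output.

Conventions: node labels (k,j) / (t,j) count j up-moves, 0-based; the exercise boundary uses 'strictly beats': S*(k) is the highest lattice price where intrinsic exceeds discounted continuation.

price = 2.4662
boundary = - - - 46.5944
tree:
2.4662
4.7264 0.6725
8.8025 1.5053 0.0000
15.7256 3.3694 0.0000 0.0000
22.6867 7.5419 0.0000 0.0000 0.0000

Δt=0.27600  u=1.17564  d=0.85060  q=0.54137  discount=0.97412
step 4 (expiry): payoffs max(K−S,0) = 22.6867 7.5419 0.0000 0.0000 0.0000
step 3: (k=3,j=0): S=46.5944, K−S=15.7256, hold=14.1128 ⇒ V=15.7256 exercise | (k=3,j=1): S=64.3991, K−S=0.0000, hold=3.3694 ⇒ V=3.3694 continue | (k=3,j=2): S=89.0075, K−S=0.0000, hold=0.0000 ⇒ V=0.0000 continue | (k=3,j=3): S=123.0192, K−S=0.0000, hold=0.0000 ⇒ V=0.0000 continue  boundary S*=46.5944
step 2: (k=2,j=0): S=54.7781, K−S=7.5419, hold=8.8025 ⇒ V=8.8025 continue | (k=2,j=1): S=75.7100, K−S=0.0000, hold=1.5053 ⇒ V=1.5053 continue | (k=2,j=2): S=104.6404, K−S=0.0000, hold=0.0000 ⇒ V=0.0000 continue  boundary S*=-
step 1: (k=1,j=0): S=64.3991, K−S=0.0000, hold=4.7264 ⇒ V=4.7264 continue | (k=1,j=1): S=89.0075, K−S=0.0000, hold=0.6725 ⇒ V=0.6725 continue  boundary S*=-
step 0: (k=0,j=0): S=75.7100, K−S=0.0000, hold=2.4662 ⇒ V=2.4662 continue  boundary S*=-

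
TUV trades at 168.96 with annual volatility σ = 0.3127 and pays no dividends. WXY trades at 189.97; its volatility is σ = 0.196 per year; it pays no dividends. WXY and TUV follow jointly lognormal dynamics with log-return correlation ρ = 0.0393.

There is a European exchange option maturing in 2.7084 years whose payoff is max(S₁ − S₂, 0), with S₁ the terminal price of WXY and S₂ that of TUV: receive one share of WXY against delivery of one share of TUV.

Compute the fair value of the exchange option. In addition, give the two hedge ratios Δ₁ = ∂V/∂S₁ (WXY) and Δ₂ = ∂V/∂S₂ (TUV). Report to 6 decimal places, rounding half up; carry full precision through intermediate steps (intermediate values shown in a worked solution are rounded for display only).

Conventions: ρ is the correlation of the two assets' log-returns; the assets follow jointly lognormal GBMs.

exchange price = 53.373175
Δ1 = 0.689608
Δ2 = -0.459467

σ_eff = √(σ₁² + σ₂² − 2ρσ₁σ₂) = √(0.196² + 0.3127² − 2·0.0393·0.196·0.3127) = 0.362464
d₁ = (ln(S₁/S₂) + (q₂ − q₁ + σ_eff²/2)T) / (σ_eff√T) = (ln(189.97/168.96) + (0.0 − 0.0 + 0.065690)·2.7084) / 0.596514 = 0.494739
d₂ = d₁ − σ_eff√T = 0.494739 − 0.596514 = -0.101776
N(d₁) = 0.689608,  N(d₂) = 0.459467
V = S₁·e^{−q₁T}·N(d₁) − S₂·e^{−q₂T}·N(d₂) = 131.004791 − 77.631616 = 53.373175
Key observation: pricing in TUV-units makes this a unit-strike call on the ratio S₁/S₂ — the risk-free rate cancels and cannot affect the value.
Δ₁ = e^{−q₁T}·N(d₁) = 0.689608;  Δ₂ = −e^{−q₂T}·N(d₂) = -0.459467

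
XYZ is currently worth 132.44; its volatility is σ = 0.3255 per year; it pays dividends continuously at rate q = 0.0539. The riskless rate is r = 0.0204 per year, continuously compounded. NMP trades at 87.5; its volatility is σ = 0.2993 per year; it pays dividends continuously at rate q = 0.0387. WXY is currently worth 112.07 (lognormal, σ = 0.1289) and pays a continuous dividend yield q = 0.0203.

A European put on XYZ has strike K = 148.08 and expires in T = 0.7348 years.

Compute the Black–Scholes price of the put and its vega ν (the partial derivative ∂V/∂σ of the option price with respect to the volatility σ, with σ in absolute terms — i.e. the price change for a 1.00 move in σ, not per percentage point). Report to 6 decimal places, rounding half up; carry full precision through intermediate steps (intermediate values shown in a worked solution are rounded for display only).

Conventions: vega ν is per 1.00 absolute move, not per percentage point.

σ√T = 0.3255·√0.7348 = 0.279020
d₁ = (ln(S/K) + (r−q+σ²/2)T) / (σ√T) = (ln(132.44/148.08) + (0.0204−0.0539+0.3255²/2)·0.7348) / 0.279020 = (-0.111623 + 0.014310) / 0.279020 = -0.348766
d₂ = d₁ − σ√T = -0.348766 − 0.279020 = -0.627786
e^{−rT} = 0.985122
e^{−qT} = 0.961168
N(−d₁) = 0.636367,  N(−d₂) = 0.734928
Put price V = K·e^{−rT}·N(−d₂) − S·e^{−qT}·N(−d₁) = 107.208958 − 81.007741 = 26.201216
φ(d₁) = (1/√(2π))·e^{−d₁²/2} = 0.375402
ν = S·e^{−qT}·φ(d₁)·√T = 40.963780

price = 26.201216
ν = 40.963780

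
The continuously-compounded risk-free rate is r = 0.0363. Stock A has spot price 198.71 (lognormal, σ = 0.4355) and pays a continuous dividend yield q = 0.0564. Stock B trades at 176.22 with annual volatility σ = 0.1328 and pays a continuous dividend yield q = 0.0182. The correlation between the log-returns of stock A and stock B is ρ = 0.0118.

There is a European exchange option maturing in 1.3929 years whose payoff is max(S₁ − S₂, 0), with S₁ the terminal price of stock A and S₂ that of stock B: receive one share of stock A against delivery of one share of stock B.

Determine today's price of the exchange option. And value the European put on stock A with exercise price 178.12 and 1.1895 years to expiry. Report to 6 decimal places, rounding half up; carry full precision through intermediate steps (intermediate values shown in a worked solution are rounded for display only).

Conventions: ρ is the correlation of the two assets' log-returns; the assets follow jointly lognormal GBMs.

exchange price = 43.759695
price(stock A put K=178.12) = 26.370735

σ_eff = √(σ₁² + σ₂² − 2ρσ₁σ₂) = √(0.4355² + 0.1328² − 2·0.0118·0.4355·0.1328) = 0.453796
d₁ = (ln(S₁/S₂) + (q₂ − q₁ + σ_eff²/2)T) / (σ_eff√T) = (ln(198.71/176.22) + (0.0182 − 0.0564 + 0.102966)·1.3929) / 0.535576 = 0.392709
d₂ = d₁ − σ_eff√T = 0.392709 − 0.535576 = -0.142867
N(d₁) = 0.652733,  N(d₂) = 0.443197
V = S₁·e^{−q₁T}·N(d₁) − S₂·e^{−q₂T}·N(d₂) = 119.904938 − 76.145243 = 43.759695
[vanilla: stock A put K=178.12]
σ√T = 0.4355·√1.1895 = 0.474975
d₁ = (ln(S/K) + (r−q+σ²/2)T) / (σ√T) = (ln(198.71/178.12) + (0.0363−0.0564+0.4355²/2)·1.1895) / 0.474975 = (0.109389 + 0.088891) / 0.474975 = 0.417455
d₂ = d₁ − σ√T = 0.417455 − 0.474975 = -0.057520
e^{−rT} = 0.957740
e^{−qT} = 0.935113
N(−d₁) = 0.338173,  N(−d₂) = 0.522934
price = K·e^{−rT}·N(−d₂) − S·e^{−qT}·N(−d₁) = 89.208770 − 62.838035 = 26.370735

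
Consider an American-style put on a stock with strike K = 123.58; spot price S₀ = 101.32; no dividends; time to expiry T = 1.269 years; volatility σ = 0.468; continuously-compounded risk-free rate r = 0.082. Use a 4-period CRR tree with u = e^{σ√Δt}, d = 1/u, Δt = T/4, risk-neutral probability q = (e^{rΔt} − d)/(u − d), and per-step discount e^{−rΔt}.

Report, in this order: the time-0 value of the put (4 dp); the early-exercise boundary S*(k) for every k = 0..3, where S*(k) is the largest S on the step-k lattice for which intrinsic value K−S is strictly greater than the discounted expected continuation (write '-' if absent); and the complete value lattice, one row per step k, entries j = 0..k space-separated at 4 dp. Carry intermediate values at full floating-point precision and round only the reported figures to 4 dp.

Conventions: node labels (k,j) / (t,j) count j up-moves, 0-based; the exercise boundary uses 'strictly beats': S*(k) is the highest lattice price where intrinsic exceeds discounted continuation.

price = 30.9543
boundary = - 77.8422 59.8046 77.8422
tree:
30.9543
45.7378 16.8727
63.7754 28.2767 5.6286
77.6333 45.7378 11.1935 0.0000
88.2801 63.7754 22.2600 0.0000 0.0000

Δt=0.31725, u=1.30161, d=0.76828, q=0.48390, disc=e^(-rΔt)=0.97432
k=4 terminal: V=max(K-S,0) → 88.2801 63.7754 22.2600 0.0000 0.0000
k=3: j=0 S=45.9467 intr=77.6333 cont=74.4599 V=77.6333[EX]; j=1 S=77.8422 intr=45.7378 cont=42.5644 V=45.7378[EX]; j=2 S=131.8790 intr=0.0000 cont=11.1935 V=11.1935[hold]; j=3 S=223.4273 intr=0.0000 cont=0.0000 V=0.0000[hold]  S*(3)=77.8422
k=2: j=0 S=59.8046 intr=63.7754 cont=60.6020 V=63.7754[EX]; j=1 S=101.3200 intr=22.2600 cont=28.2767 V=28.2767[hold]; j=2 S=171.6548 intr=0.0000 cont=5.6286 V=5.6286[hold]  S*(2)=59.8046
k=1: j=0 S=77.8422 intr=45.7378 cont=45.4011 V=45.7378[EX]; j=1 S=131.8790 intr=0.0000 cont=16.8727 V=16.8727[hold]  S*(1)=77.8422
k=0: j=0 S=101.3200 intr=22.2600 cont=30.9543 V=30.9543[hold]  S*(0)=-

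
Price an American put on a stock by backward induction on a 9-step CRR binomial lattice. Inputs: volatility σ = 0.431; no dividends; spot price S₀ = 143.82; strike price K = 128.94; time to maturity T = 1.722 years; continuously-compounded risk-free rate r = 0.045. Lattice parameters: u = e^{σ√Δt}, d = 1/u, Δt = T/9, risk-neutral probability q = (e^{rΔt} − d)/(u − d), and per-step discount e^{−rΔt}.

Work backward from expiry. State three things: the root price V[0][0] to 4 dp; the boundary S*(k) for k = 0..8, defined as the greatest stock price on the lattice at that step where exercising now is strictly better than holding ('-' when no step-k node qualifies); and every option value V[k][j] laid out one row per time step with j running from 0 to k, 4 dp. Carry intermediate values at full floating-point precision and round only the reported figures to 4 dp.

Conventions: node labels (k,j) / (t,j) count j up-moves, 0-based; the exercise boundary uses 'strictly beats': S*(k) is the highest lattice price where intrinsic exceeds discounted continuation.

price = 19.8071
boundary = - - - - 67.6574 56.0324 67.6574 81.6942 98.6432
tree:
19.8071
27.4461 11.7511
37.0201 17.3973 5.7443
48.4384 25.1134 9.2126 2.0277
61.2826 35.1683 14.4924 3.5633 0.3727
72.9076 47.4713 22.2533 6.2055 0.7172 0.0000
82.5352 61.2826 33.1181 10.6880 1.3800 0.0000 0.0000
90.5085 72.9076 47.2458 18.1555 2.6553 0.0000 0.0000 0.0000
97.1119 82.5352 61.2826 30.2968 5.1094 0.0000 0.0000 0.0000 0.0000
102.5806 90.5085 72.9076 47.2458 9.8314 0.0000 0.0000 0.0000 0.0000 0.0000

Δt=0.19133  u=1.20747  d=0.82818  q=0.47581  discount=0.99143
step 9 (expiry): payoffs max(K−S,0) = 102.5806 90.5085 72.9076 47.2458 9.8314 0.0000 0.0000 0.0000 0.0000 0.0000
step 8: (k=8,j=0): S=31.8281, K−S=97.1119, hold=96.0065 ⇒ V=97.1119 exercise | (k=8,j=1): S=46.4048, K−S=82.5352, hold=81.4298 ⇒ V=82.5352 exercise | (k=8,j=2): S=67.6574, K−S=61.2826, hold=60.1772 ⇒ V=61.2826 exercise | (k=8,j=3): S=98.6432, K−S=30.2968, hold=29.1914 ⇒ V=30.2968 exercise | (k=8,j=4): S=143.8200, K−S=0.0000, hold=5.1094 ⇒ V=5.1094 continue | (k=8,j=5): S=209.6869, K−S=0.0000, hold=0.0000 ⇒ V=0.0000 continue | (k=8,j=6): S=305.7198, K−S=0.0000, hold=0.0000 ⇒ V=0.0000 continue | (k=8,j=7): S=445.7338, K−S=0.0000, hold=0.0000 ⇒ V=0.0000 continue | (k=8,j=8): S=649.8718, K−S=0.0000, hold=0.0000 ⇒ V=0.0000 continue  boundary S*=98.6432
step 7: (k=7,j=0): S=38.4315, K−S=90.5085, hold=89.4031 ⇒ V=90.5085 exercise | (k=7,j=1): S=56.0324, K−S=72.9076, hold=71.8022 ⇒ V=72.9076 exercise | (k=7,j=2): S=81.6942, K−S=47.2458, hold=46.1404 ⇒ V=47.2458 exercise | (k=7,j=3): S=119.1086, K−S=9.8314, hold=18.1555 ⇒ V=18.1555 continue | (k=7,j=4): S=173.6582, K−S=0.0000, hold=2.6553 ⇒ V=2.6553 continue | (k=7,j=5): S=253.1905, K−S=0.0000, hold=0.0000 ⇒ V=0.0000 continue | (k=7,j=6): S=369.1472, K−S=0.0000, hold=0.0000 ⇒ V=0.0000 continue | (k=7,j=7): S=538.2099, K−S=0.0000, hold=0.0000 ⇒ V=0.0000 continue  boundary S*=81.6942
step 6: (k=6,j=0): S=46.4048, K−S=82.5352, hold=81.4298 ⇒ V=82.5352 exercise | (k=6,j=1): S=67.6574, K−S=61.2826, hold=60.1772 ⇒ V=61.2826 exercise | (k=6,j=2): S=98.6432, K−S=30.2968, hold=33.1181 ⇒ V=33.1181 continue | (k=6,j=3): S=143.8200, K−S=0.0000, hold=10.6880 ⇒ V=10.6880 continue | (k=6,j=4): S=209.6869, K−S=0.0000, hold=1.3800 ⇒ V=1.3800 continue | (k=6,j=5): S=305.7198, K−S=0.0000, hold=0.0000 ⇒ V=0.0000 continue | (k=6,j=6): S=445.7338, K−S=0.0000, hold=0.0000 ⇒ V=0.0000 continue  boundary S*=67.6574
step 5: (k=5,j=0): S=56.0324, K−S=72.9076, hold=71.8022 ⇒ V=72.9076 exercise | (k=5,j=1): S=81.6942, K−S=47.2458, hold=47.4713 ⇒ V=47.4713 continue | (k=5,j=2): S=119.1086, K−S=9.8314, hold=22.2533 ⇒ V=22.2533 continue | (k=5,j=3): S=173.6582, K−S=0.0000, hold=6.2055 ⇒ V=6.2055 continue | (k=5,j=4): S=253.1905, K−S=0.0000, hold=0.7172 ⇒ V=0.7172 continue | (k=5,j=5): S=369.1472, K−S=0.0000, hold=0.0000 ⇒ V=0.0000 continue  boundary S*=56.0324
step 4: (k=4,j=0): S=67.6574, K−S=61.2826, hold=60.2836 ⇒ V=61.2826 exercise | (k=4,j=1): S=98.6432, K−S=30.2968, hold=35.1683 ⇒ V=35.1683 continue | (k=4,j=2): S=143.8200, K−S=0.0000, hold=14.4924 ⇒ V=14.4924 continue | (k=4,j=3): S=209.6869, K−S=0.0000, hold=3.5633 ⇒ V=3.5633 continue | (k=4,j=4): S=305.7198, K−S=0.0000, hold=0.3727 ⇒ V=0.3727 continue  boundary S*=67.6574
step 3: (k=3,j=0): S=81.6942, K−S=47.2458, hold=48.4384 ⇒ V=48.4384 continue | (k=3,j=1): S=119.1086, K−S=9.8314, hold=25.1134 ⇒ V=25.1134 continue | (k=3,j=2): S=173.6582, K−S=0.0000, hold=9.2126 ⇒ V=9.2126 continue | (k=3,j=3): S=253.1905, K−S=0.0000, hold=2.0277 ⇒ V=2.0277 continue  boundary S*=-
step 2: (k=2,j=0): S=98.6432, K−S=30.2968, hold=37.0201 ⇒ V=37.0201 continue | (k=2,j=1): S=143.8200, K−S=0.0000, hold=17.3973 ⇒ V=17.3973 continue | (k=2,j=2): S=209.6869, K−S=0.0000, hold=5.7443 ⇒ V=5.7443 continue  boundary S*=-
step 1: (k=1,j=0): S=119.1086, K−S=9.8314, hold=27.4461 ⇒ V=27.4461 continue | (k=1,j=1): S=173.6582, K−S=0.0000, hold=11.7511 ⇒ V=11.7511 continue  boundary S*=-
step 0: (k=0,j=0): S=143.8200, K−S=0.0000, hold=19.8071 ⇒ V=19.8071 continue  boundary S*=-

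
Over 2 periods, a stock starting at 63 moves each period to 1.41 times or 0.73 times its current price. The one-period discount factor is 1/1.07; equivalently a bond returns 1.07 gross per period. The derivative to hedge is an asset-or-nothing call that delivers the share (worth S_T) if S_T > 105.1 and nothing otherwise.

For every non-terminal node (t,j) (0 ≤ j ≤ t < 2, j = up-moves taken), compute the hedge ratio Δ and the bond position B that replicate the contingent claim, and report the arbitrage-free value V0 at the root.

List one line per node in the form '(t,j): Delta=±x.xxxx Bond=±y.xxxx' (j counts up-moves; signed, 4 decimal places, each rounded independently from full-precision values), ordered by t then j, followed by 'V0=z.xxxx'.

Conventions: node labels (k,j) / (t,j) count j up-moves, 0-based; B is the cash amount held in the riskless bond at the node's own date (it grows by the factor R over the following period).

(0,0): Delta=1.3662 Bond=-58.7212
(1,0): Delta=0.0000 Bond=0.0000
(1,1): Delta=2.0735 Bond=-125.6634
V0=27.3496

No-arbitrage ⇒ martingale measure with p* = (R−d)/(u−d) = 0.5000.
At maturity the claim pays: V(2,0)=0.0000, V(2,1)=0.0000, V(2,2)=125.2503
Node (1,0) S=45.9900: V=(p*·0.0000+(1−p*)·0.0000)/1.07=0.0000; Δ=(0.0000−0.0000)/(64.8459−33.5727)=0.0000; B=V−Δ·S=0.0000
Node (1,1) S=88.8300: V=(p*·125.2503+(1−p*)·0.0000)/1.07=58.5282; Δ=(125.2503−0.0000)/(125.2503−64.8459)=2.0735; B=V−Δ·S=-125.6634
Node (0,0) S=63.0000: V=(p*·58.5282+(1−p*)·0.0000)/1.07=27.3496; Δ=(58.5282−0.0000)/(88.8300−45.9900)=1.3662; B=V−Δ·S=-58.7212
As a check, the time-0 holding Δ(0,0)·S0 + B(0,0) comes to 27.3496 — exactly V0.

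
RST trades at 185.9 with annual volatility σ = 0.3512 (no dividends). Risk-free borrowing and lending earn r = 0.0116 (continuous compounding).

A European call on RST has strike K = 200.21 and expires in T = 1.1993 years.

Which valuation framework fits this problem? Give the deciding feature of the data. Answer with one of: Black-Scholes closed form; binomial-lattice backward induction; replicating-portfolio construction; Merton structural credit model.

Key observation: a European-exercise option on RST struck at 200.21 — a GBM underlying with constant parameters — admits an analytic price: the data contain no early exercise, no discrete tree, no debt structure.

framework: Black-Scholes closed form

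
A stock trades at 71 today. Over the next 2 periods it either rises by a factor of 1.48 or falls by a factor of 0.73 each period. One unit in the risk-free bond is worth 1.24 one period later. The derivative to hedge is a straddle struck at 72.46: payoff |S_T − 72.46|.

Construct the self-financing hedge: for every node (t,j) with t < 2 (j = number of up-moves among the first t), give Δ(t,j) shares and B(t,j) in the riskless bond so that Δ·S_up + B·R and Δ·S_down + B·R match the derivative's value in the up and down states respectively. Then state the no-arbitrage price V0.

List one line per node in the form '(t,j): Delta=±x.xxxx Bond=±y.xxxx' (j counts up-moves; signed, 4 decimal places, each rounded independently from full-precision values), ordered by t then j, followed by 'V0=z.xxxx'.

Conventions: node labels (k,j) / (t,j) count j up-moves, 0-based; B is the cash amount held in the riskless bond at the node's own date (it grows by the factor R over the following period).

The replicating-portfolio and risk-neutral prices coincide; use p* = (1.24−0.73)/(1.48−0.73) = 0.6800 for the latter.
Terminal payoffs: V(2,0)=34.6241, V(2,1)=4.2484, V(2,2)=83.0584
Node (1,0) S=51.8300: V=(p*·4.2484+(1−p*)·34.6241)/1.24=11.2650; Δ=(4.2484−34.6241)/(76.7084−37.8359)=-0.7814; B=V−Δ·S=51.7660
Node (1,1) S=105.0800: V=(p*·83.0584+(1−p*)·4.2484)/1.24=46.6445; Δ=(83.0584−4.2484)/(155.5184−76.7084)=1.0000; B=V−Δ·S=-58.4355
Node (0,0) S=71.0000: V=(p*·46.6445+(1−p*)·11.2650)/1.24=28.4864; Δ=(46.6445−11.2650)/(105.0800−51.8300)=0.6644; B=V−Δ·S=-18.6863
Check: Δ(0,0)·S0 + B(0,0) = 28.4864 = V0.

(0,0): Delta=0.6644 Bond=-18.6863
(1,0): Delta=-0.7814 Bond=51.7660
(1,1): Delta=1.0000 Bond=-58.4355
V0=28.4864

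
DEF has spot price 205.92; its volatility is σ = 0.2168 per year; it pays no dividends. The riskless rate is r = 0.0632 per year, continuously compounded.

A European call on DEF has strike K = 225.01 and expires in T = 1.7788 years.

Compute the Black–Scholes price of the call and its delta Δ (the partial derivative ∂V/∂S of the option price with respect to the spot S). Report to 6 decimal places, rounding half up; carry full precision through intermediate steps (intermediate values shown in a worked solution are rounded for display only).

price = 25.889488
Δ = 0.589694

σ√T = 0.2168·√1.7788 = 0.289150
d₁ = (ln(S/K) + (r+σ²/2)T) / (σ√T) = (ln(205.92/225.01) + (0.0632+0.2168²/2)·1.7788) / 0.289150 = (-0.088657 + 0.154224) / 0.289150 = 0.226757
d₂ = d₁ − σ√T = 0.226757 − 0.289150 = -0.062392
e^{−rT} = 0.893669
N(d₁) = 0.589694,  N(d₂) = 0.475125
Call price V = S·N(d₁) − K·e^{−rT}·N(d₂) = 121.429749 − 95.540261 = 25.889488
Δ = N(d₁) = 0.589694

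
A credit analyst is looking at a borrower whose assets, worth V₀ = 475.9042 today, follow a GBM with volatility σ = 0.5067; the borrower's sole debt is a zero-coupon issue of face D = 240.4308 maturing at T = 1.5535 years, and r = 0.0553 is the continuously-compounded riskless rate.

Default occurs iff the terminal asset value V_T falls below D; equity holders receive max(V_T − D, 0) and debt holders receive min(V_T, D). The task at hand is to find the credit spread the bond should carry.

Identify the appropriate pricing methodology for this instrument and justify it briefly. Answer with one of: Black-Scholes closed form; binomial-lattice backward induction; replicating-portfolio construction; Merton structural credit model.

framework: Merton structural credit model

Key observation: the data describe a firm's assets (V₀ = 475.9042, GBM) and a single zero-coupon debt of face 240.4308, so credit quantities follow from equity-as-call in the structural model.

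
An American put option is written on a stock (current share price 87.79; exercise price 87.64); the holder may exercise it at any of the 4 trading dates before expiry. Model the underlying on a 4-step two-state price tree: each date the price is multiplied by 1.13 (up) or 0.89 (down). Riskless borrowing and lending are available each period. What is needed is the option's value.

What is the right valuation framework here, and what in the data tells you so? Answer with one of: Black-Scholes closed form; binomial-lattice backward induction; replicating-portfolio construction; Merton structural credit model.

framework: binomial-lattice backward induction

Key observation: the exercise right at every one of the 4 steps is what matters: each node needs max(87.64 − S, continuation), which only the stepwise tree valuation starting from spot 87.79 delivers.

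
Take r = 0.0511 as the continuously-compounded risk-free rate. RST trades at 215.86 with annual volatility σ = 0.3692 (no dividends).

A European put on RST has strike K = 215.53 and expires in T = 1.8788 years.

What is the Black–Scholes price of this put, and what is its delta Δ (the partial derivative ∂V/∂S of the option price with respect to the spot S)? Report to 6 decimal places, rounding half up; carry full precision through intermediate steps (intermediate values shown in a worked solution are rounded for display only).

σ√T = 0.3692·√1.8788 = 0.506060
d₁ = (ln(S/K) + (r+σ²/2)T) / (σ√T) = (ln(215.86/215.53) + (0.0511+0.3692²/2)·1.8788) / 0.506060 = (0.001530 + 0.224055) / 0.506060 = 0.445767
d₂ = d₁ − σ√T = 0.445767 − 0.506060 = -0.060293
e^{−rT} = 0.908458
N(−d₁) = 0.327883,  N(−d₂) = 0.524039
Put price V = K·e^{−rT}·N(−d₂) − S·N(−d₁) = 102.606755 − 70.776757 = 31.829997
Δ = −N(−d₁) = -0.327883

price = 31.829997
Δ = -0.327883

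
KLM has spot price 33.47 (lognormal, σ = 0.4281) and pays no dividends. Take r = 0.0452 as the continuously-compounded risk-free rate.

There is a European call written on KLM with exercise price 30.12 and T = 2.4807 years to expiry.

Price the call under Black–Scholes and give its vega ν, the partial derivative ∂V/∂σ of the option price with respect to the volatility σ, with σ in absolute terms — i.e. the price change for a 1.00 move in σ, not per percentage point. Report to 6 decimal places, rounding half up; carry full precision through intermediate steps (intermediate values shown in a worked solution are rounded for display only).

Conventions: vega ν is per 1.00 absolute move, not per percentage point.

σ√T = 0.4281·√2.4807 = 0.674268
d₁ = (ln(S/K) + (r+σ²/2)T) / (σ√T) = (ln(33.47/30.12) + (0.0452+0.4281²/2)·2.4807) / 0.674268 = (0.105460 + 0.339446) / 0.674268 = 0.659836
d₂ = d₁ − σ√T = 0.659836 − 0.674268 = -0.014432
e^{−rT} = 0.893930
N(d₁) = 0.745321,  N(d₂) = 0.494243
Call price V = S·N(d₁) − K·e^{−rT}·N(d₂) = 24.945878 − 13.307576 = 11.638302
φ(d₁) = (1/√(2π))·e^{−d₁²/2} = 0.320898
ν = S·φ(d₁)·√T = 16.916500

price = 11.638302
ν = 16.916500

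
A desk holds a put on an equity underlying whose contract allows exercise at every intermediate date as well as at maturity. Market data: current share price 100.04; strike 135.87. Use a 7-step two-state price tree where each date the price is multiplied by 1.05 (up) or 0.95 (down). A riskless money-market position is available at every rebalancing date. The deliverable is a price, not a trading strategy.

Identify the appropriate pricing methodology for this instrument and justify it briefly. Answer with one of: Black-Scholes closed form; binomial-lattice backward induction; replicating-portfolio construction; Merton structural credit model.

Key observation: the put (strike 135.87 on spot 100.04) is American-style on a 7-step discrete price model, so the early-exercise decision at every node requires stepwise backward valuation — a closed form cannot price the exercise right.

framework: binomial-lattice backward induction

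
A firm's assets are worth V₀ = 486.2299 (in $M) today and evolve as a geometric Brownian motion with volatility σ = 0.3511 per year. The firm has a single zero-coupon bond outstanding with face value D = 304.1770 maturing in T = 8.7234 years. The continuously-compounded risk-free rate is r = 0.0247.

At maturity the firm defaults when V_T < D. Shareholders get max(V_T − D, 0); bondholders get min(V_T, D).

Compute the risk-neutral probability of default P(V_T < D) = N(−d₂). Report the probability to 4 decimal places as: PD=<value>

Apply the equity-as-call identities (strike 304.1770, horizon 8.7234 years):
d₁ = [ln(V₀/D) + (r + σ²/2)T] / (σ√T)
   = [ln(486.2299/304.1770) + (0.0247 + 0.5·0.3511²)·8.7234] / (0.3511·√8.7234)
   = [0.469072 + 0.753140] / 1.036988 = 1.178617
d₂ = d₁ − σ√T = 1.178617 − 1.036988 = 0.141629
risk-neutral PD = N(−d₂) = N(-0.141629) = 0.443686

PD=0.4437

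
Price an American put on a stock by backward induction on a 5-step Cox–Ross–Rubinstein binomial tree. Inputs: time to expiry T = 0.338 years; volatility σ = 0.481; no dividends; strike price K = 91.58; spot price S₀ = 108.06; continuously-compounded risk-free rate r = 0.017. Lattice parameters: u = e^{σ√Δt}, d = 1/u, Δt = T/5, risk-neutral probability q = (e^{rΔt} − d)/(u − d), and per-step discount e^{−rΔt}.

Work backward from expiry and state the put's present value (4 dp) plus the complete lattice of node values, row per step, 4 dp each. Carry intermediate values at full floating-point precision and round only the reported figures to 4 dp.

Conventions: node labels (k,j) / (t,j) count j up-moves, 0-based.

Δt=0.06760, u=1.13322, d=0.88244, q=0.47336, disc=e^(-rΔt)=0.99885
k=5 terminal: V=max(K-S,0) → 33.7570 17.3249 0.0000 0.0000 0.0000 0.0000
k=4: j=0 S=65.5260 intr=26.0540 cont=25.9488 V=26.0540[EX]; j=1 S=84.1471 intr=7.4329 cont=9.1135 V=9.1135[hold]; j=2 S=108.0600 intr=0.0000 cont=0.0000 V=0.0000[hold]; j=3 S=138.7684 intr=0.0000 cont=0.0000 V=0.0000[hold]; j=4 S=178.2036 intr=0.0000 cont=0.0000 V=0.0000[hold]
k=3: j=0 S=74.2551 intr=17.3249 cont=18.0143 V=18.0143[hold]; j=1 S=95.3569 intr=0.0000 cont=4.7940 V=4.7940[hold]; j=2 S=122.4554 intr=0.0000 cont=0.0000 V=0.0000[hold]; j=3 S=157.2547 intr=0.0000 cont=0.0000 V=0.0000[hold]
k=2: j=0 S=84.1471 intr=7.4329 cont=11.7428 V=11.7428[hold]; j=1 S=108.0600 intr=0.0000 cont=2.5218 V=2.5218[hold]; j=2 S=138.7684 intr=0.0000 cont=0.0000 V=0.0000[hold]
k=1: j=0 S=95.3569 intr=0.0000 cont=7.3695 V=7.3695[hold]; j=1 S=122.4554 intr=0.0000 cont=1.3266 V=1.3266[hold]
k=0: j=0 S=108.0600 intr=0.0000 cont=4.5038 V=4.5038[hold]

price = 4.5038
tree:
4.5038
7.3695 1.3266
11.7428 2.5218 0.0000
18.0143 4.7940 0.0000 0.0000
26.0540 9.1135 0.0000 0.0000 0.0000
33.7570 17.3249 0.0000 0.0000 0.0000 0.0000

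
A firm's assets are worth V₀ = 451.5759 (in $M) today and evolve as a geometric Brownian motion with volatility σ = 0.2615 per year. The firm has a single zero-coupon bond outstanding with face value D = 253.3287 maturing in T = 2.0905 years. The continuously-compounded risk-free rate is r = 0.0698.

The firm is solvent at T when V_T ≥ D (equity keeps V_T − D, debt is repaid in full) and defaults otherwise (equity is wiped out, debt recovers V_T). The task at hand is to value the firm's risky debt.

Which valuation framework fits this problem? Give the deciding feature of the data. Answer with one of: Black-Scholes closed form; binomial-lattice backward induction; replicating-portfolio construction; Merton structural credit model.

Key observation: the asked-for credit quantity lives on the firm's capital structure — asset value, asset volatility, debt face 253.3287 — which is the structural model's domain.

framework: Merton structural credit model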